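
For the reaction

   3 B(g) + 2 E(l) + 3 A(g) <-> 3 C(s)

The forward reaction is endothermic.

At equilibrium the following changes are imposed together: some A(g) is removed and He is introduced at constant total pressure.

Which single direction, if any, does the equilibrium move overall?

left

Removing A (g), a reactant, drives the reaction to the left.
Adding inert gas at constant total pressure expands the volume and lowers every reacting partial pressure. With Δn_gas = 0 − 6 = -6, Q moves away from K toward the side with fewer gas moles, so the system shifts toward the side with more gas moles — to the left.
All effects act in the same direction — net shift to the left.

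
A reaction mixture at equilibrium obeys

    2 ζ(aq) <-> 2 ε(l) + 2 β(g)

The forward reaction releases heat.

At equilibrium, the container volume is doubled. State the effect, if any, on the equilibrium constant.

The equilibrium constant depends only on temperature. This perturbation may move the position of equilibrium, but since T is unchanged, K itself is unchanged.

unchanged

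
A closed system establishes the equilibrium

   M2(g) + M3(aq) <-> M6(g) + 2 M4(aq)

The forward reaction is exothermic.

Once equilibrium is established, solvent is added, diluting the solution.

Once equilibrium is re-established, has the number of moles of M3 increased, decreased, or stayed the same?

decreases

Dilution lowers every aqueous concentration by the same factor. Δn_aq = 2 − 1 = +1, so the system shifts toward the side with more dissolved moles — to the right.
The net shift is to the right. M3 is a reactant, so its amount decreases.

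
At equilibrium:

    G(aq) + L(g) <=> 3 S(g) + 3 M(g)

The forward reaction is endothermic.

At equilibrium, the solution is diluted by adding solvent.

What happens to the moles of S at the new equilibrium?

decreases

Dilution lowers every aqueous concentration by the same factor. Δn_aq = 0 − 1 = -1, so the system shifts toward the side with more dissolved moles — to the left.
The net shift is to the left. S is a product, so its amount decreases.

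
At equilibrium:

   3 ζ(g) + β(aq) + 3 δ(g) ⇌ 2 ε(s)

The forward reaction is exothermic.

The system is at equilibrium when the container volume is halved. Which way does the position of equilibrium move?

right

Gas moles: reactants 6, products 0 (Δn_gas = -6). Compression shifts the system toward the side with fewer moles of gas — to the right.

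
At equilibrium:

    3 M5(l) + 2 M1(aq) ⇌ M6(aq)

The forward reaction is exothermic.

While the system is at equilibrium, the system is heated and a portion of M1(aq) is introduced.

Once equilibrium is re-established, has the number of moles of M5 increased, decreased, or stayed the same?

The forward reaction is exothermic. Raising T favours the endothermic direction — shift to the left.
Adding M1 (aq), a reactant, drives the reaction to the right.
The two effects oppose each other, so the net shift — and hence the change in M5 — cannot be determined from the given information.

cannot be determined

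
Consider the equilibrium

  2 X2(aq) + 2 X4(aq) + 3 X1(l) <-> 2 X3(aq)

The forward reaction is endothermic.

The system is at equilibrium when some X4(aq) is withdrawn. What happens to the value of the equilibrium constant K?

The equilibrium constant depends only on temperature. This perturbation may move the position of equilibrium, but since T is unchanged, K itself is unchanged.

unchanged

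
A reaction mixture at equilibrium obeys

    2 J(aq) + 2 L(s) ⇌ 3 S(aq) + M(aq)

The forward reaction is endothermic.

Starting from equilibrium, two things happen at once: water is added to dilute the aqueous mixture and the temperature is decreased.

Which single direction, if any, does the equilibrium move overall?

cannot be determined

Dilution lowers every aqueous concentration by the same factor. Δn_aq = 4 − 2 = +2, so the system shifts toward the side with more dissolved moles — to the right.
The forward reaction is endothermic. Lowering T favours the exothermic direction — shift to the left.
The individual effects push in opposite directions; without quantitative information the net direction cannot be determined.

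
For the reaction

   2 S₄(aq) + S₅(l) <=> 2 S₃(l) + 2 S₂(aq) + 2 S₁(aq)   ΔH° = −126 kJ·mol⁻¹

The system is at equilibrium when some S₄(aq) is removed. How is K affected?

The equilibrium constant depends only on temperature. This perturbation may move the position of equilibrium, but since T is unchanged, K itself is unchanged.

unchanged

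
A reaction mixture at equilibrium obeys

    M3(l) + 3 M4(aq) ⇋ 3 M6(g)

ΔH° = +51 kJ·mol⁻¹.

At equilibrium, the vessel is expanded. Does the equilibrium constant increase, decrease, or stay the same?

The equilibrium constant depends only on temperature. This perturbation may move the position of equilibrium, but since T is unchanged, K itself is unchanged.

unchanged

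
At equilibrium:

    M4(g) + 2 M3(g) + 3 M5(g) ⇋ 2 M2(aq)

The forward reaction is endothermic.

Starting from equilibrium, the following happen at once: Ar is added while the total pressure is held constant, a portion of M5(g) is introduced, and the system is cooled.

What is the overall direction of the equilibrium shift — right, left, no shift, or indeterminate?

Adding inert gas at constant total pressure expands the volume and lowers every reacting partial pressure. With Δn_gas = 0 − 6 = -6, Q moves away from K toward the side with fewer gas moles, so the system shifts toward the side with more gas moles — to the left.
Adding M5 (g), a reactant, drives the reaction to the right.
The forward reaction is endothermic. Lowering T favours the exothermic direction — shift to the left.
The individual effects push in opposite directions; without quantitative information the net direction cannot be determined.

cannot be determined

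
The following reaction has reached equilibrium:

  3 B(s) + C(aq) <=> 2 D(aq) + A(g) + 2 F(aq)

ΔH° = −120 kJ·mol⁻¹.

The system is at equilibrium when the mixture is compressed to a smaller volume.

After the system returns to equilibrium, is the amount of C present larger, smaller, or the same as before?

increases

Gas moles: reactants 0, products 1 (Δn_gas = +1). Compression shifts the system toward the side with fewer moles of gas — to the left.
The net shift is to the left. C is a reactant, so its amount increases.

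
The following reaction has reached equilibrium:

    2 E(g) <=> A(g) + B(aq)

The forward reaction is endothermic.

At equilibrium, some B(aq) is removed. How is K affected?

unchanged

The equilibrium constant depends only on temperature. This perturbation may move the position of equilibrium, but since T is unchanged, K itself is unchanged.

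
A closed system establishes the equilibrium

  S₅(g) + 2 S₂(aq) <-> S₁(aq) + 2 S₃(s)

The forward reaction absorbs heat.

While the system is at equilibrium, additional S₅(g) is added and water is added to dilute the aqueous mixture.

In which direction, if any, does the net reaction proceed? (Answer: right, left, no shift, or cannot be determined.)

cannot be determined

Adding S₅ (g), a reactant, drives the reaction to the right.
Dilution lowers every aqueous concentration by the same factor. Δn_aq = 1 − 2 = -1, so the system shifts toward the side with more dissolved moles — to the left.
The individual effects push in opposite directions; without quantitative information the net direction cannot be determined.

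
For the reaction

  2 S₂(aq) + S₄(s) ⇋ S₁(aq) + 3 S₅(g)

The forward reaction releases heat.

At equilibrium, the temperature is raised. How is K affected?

decreases

K depends on temperature via the van 't Hoff relation. The forward reaction is exothermic, so raising T decreases K.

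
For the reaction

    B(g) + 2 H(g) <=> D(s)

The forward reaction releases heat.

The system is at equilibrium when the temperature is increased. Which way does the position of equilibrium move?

The forward reaction is exothermic. Raising T favours the endothermic direction — shift to the left.

left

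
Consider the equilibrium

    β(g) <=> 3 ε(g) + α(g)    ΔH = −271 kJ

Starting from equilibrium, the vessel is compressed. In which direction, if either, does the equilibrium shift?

left

Gas moles: reactants 1, products 4 (Δn_gas = +3). Compression shifts the system toward the side with fewer moles of gas — to the left.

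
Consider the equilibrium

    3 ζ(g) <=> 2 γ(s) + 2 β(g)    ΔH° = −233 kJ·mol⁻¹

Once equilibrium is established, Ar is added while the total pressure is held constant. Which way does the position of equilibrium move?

Adding inert gas at constant total pressure expands the volume and lowers every reacting partial pressure. With Δn_gas = 2 − 3 = -1, Q moves away from K toward the side with fewer gas moles, so the system shifts toward the side with more gas moles — to the left.

left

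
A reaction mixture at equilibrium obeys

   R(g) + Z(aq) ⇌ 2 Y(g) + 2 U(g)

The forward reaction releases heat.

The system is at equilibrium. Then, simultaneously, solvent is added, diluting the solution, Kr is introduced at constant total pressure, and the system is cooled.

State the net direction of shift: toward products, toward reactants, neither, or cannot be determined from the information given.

cannot be determined

Dilution lowers every aqueous concentration by the same factor. Δn_aq = 0 − 1 = -1, so the system shifts toward the side with more dissolved moles — to the left.
Adding inert gas at constant total pressure expands the volume and lowers every reacting partial pressure. With Δn_gas = 4 − 1 = +3, Q moves away from K toward the side with fewer gas moles, so the system shifts toward the side with more gas moles — to the right.
The forward reaction is exothermic. Lowering T favours the exothermic direction — shift to the right.
The individual effects push in opposite directions; without quantitative information the net direction cannot be determined.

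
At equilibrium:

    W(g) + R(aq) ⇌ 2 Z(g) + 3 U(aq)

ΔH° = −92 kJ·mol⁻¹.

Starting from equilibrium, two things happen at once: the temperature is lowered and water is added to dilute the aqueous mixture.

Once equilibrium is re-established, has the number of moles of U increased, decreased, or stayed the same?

The forward reaction is exothermic. Lowering T favours the exothermic direction — shift to the right.
Dilution lowers every aqueous concentration by the same factor. Δn_aq = 3 − 1 = +2, so the system shifts toward the side with more dissolved moles — to the right.
The net shift is to the right. U is a product, so its amount increases.

increases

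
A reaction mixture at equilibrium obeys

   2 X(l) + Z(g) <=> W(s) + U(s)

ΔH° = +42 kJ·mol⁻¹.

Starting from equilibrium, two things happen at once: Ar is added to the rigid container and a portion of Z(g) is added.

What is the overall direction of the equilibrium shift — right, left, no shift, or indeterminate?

At constant volume, adding an inert gas leaves every reacting species' partial pressure unchanged, so Q is unchanged — no shift from this change.
Adding Z (g), a reactant, drives the reaction to the right.
Only the nonzero effect(s) matter; the net shift is to the right.

right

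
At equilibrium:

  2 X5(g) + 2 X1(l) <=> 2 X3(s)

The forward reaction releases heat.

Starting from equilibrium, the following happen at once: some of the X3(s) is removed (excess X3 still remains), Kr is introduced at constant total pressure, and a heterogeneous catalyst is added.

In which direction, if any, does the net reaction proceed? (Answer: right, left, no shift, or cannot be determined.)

X3 is a pure solid; its activity is 1 regardless of amount, so Q is unaffected — no shift from this change.
Adding inert gas at constant total pressure expands the volume and lowers every reacting partial pressure. With Δn_gas = 0 − 2 = -2, Q moves away from K toward the side with fewer gas moles, so the system shifts toward the side with more gas moles — to the left.
A catalyst speeds both forward and reverse rates equally; it changes neither Q nor K — no shift from this change.
Only the nonzero effect(s) matter; the net shift is to the left.

left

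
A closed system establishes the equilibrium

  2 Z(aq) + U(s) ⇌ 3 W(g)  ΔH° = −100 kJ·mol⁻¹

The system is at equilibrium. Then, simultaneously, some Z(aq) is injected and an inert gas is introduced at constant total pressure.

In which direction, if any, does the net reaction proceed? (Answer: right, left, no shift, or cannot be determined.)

Adding Z (aq), a reactant, drives the reaction to the right.
Adding inert gas at constant total pressure expands the volume and lowers every reacting partial pressure. With Δn_gas = 3 − 0 = +3, Q moves away from K toward the side with fewer gas moles, so the system shifts toward the side with more gas moles — to the right.
All effects act in the same direction — net shift to the right.

right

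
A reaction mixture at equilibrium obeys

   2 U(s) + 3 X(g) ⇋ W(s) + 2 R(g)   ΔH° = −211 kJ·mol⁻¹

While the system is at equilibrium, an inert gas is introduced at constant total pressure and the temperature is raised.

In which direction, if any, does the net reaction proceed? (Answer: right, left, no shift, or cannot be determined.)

Adding inert gas at constant total pressure expands the volume and lowers every reacting partial pressure. With Δn_gas = 2 − 3 = -1, Q moves away from K toward the side with fewer gas moles, so the system shifts toward the side with more gas moles — to the left.
The forward reaction is exothermic. Raising T favours the endothermic direction — shift to the left.
All effects act in the same direction — net shift to the left.

left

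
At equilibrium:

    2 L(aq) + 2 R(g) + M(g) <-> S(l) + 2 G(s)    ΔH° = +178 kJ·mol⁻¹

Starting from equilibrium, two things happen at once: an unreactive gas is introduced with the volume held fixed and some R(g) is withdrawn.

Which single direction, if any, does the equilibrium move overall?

At constant volume, adding an inert gas leaves every reacting species' partial pressure unchanged, so Q is unchanged — no shift from this change.
Removing R (g), a reactant, drives the reaction to the left.
Only the nonzero effect(s) matter; the net shift is to the left.

left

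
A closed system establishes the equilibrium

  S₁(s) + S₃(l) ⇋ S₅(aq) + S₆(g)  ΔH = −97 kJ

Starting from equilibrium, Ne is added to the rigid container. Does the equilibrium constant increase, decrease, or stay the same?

The equilibrium constant depends only on temperature. This perturbation changes neither the position of equilibrium nor K.

unchanged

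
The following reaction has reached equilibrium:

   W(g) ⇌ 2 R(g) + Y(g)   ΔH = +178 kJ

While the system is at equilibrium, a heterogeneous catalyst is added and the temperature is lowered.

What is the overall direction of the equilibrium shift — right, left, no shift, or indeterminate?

A catalyst speeds both forward and reverse rates equally; it changes neither Q nor K — no shift from this change.
The forward reaction is endothermic. Lowering T favours the exothermic direction — shift to the left.
Only the nonzero effect(s) matter; the net shift is to the left.

left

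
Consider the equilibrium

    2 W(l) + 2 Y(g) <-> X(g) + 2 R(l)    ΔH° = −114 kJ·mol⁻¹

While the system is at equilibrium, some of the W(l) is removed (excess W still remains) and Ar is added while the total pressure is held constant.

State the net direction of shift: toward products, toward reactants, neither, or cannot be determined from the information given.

W is a pure liquid; its activity is 1 regardless of amount, so Q is unaffected — no shift from this change.
Adding inert gas at constant total pressure expands the volume and lowers every reacting partial pressure. With Δn_gas = 1 − 2 = -1, Q moves away from K toward the side with fewer gas moles, so the system shifts toward the side with more gas moles — to the left.
Only the nonzero effect(s) matter; the net shift is to the left.

left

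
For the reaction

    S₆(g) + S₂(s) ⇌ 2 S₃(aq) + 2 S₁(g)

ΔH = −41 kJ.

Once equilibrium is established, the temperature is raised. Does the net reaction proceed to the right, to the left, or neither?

left

The forward reaction is exothermic. Raising T favours the endothermic direction — shift to the left.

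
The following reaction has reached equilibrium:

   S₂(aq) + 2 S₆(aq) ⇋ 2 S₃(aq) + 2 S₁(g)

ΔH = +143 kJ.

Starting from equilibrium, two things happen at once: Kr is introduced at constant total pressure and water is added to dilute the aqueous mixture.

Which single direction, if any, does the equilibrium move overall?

cannot be determined

Adding inert gas at constant total pressure expands the volume and lowers every reacting partial pressure. With Δn_gas = 2 − 0 = +2, Q moves away from K toward the side with fewer gas moles, so the system shifts toward the side with more gas moles — to the right.
Dilution lowers every aqueous concentration by the same factor. Δn_aq = 2 − 3 = -1, so the system shifts toward the side with more dissolved moles — to the left.
The individual effects push in opposite directions; without quantitative information the net direction cannot be determined.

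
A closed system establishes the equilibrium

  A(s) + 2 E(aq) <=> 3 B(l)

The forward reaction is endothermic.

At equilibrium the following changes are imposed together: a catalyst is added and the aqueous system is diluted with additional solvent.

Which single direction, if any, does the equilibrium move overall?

A catalyst speeds both forward and reverse rates equally; it changes neither Q nor K — no shift from this change.
Dilution lowers every aqueous concentration by the same factor. Δn_aq = 0 − 2 = -2, so the system shifts toward the side with more dissolved moles — to the left.
Only the nonzero effect(s) matter; the net shift is to the left.

left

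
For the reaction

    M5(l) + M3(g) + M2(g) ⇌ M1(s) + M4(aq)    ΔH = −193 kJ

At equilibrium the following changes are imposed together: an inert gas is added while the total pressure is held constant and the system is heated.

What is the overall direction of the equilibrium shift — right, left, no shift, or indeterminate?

Adding inert gas at constant total pressure expands the volume and lowers every reacting partial pressure. With Δn_gas = 0 − 2 = -2, Q moves away from K toward the side with fewer gas moles, so the system shifts toward the side with more gas moles — to the left.
The forward reaction is exothermic. Raising T favours the endothermic direction — shift to the left.
All effects act in the same direction — net shift to the left.

left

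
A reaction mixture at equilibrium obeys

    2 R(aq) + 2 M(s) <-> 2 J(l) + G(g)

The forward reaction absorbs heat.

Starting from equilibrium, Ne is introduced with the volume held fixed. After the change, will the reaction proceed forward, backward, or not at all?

no shift

At constant volume, adding an inert gas leaves every reacting species' partial pressure unchanged, so Q is unchanged — no shift from this change.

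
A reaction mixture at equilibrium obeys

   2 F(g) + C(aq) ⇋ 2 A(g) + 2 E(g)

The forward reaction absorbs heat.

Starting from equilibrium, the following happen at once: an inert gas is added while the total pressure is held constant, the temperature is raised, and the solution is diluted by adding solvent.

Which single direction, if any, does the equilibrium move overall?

cannot be determined

Adding inert gas at constant total pressure expands the volume and lowers every reacting partial pressure. With Δn_gas = 4 − 2 = +2, Q moves away from K toward the side with fewer gas moles, so the system shifts toward the side with more gas moles — to the right.
The forward reaction is endothermic. Raising T favours the endothermic direction — shift to the right.
Dilution lowers every aqueous concentration by the same factor. Δn_aq = 0 − 1 = -1, so the system shifts toward the side with more dissolved moles — to the left.
The individual effects push in opposite directions; without quantitative information the net direction cannot be determined.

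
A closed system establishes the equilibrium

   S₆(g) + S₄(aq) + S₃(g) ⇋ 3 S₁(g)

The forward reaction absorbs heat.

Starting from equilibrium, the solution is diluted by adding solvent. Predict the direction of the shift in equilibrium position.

Dilution lowers every aqueous concentration by the same factor. Δn_aq = 0 − 1 = -1, so the system shifts toward the side with more dissolved moles — to the left.

left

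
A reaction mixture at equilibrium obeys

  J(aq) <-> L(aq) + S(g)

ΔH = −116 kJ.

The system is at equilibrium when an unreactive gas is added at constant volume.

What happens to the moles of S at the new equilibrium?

At constant volume, adding an inert gas leaves every reacting species' partial pressure unchanged, so Q is unchanged — no shift from this change.
No net shift occurs, so the amount of S is unchanged.

unchanged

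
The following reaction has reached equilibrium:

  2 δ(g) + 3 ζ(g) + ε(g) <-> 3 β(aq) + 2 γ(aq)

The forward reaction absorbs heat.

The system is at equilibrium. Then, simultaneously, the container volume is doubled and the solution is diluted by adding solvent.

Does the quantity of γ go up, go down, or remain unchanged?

cannot be determined

Gas moles: reactants 6, products 0 (Δn_gas = -6). Expansion shifts the system toward the side with more moles of gas — to the left.
Dilution lowers every aqueous concentration by the same factor. Δn_aq = 5 − 0 = +5, so the system shifts toward the side with more dissolved moles — to the right.
The two effects oppose each other, so the net shift — and hence the change in γ — cannot be determined from the given information.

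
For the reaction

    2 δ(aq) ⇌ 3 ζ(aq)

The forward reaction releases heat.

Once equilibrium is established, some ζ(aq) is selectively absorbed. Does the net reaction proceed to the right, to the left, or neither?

Removing ζ (aq), a product, drives the reaction to the right.

right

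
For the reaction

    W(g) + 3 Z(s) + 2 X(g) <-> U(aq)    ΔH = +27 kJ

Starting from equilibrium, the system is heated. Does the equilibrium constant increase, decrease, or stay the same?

K depends on temperature via the van 't Hoff relation. The forward reaction is endothermic, so raising T increases K.

increases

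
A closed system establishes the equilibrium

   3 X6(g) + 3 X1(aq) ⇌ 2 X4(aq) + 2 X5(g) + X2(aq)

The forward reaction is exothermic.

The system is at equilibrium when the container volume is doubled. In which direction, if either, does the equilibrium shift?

Gas moles: reactants 3, products 2 (Δn_gas = -1). Expansion shifts the system toward the side with more moles of gas — to the left.

left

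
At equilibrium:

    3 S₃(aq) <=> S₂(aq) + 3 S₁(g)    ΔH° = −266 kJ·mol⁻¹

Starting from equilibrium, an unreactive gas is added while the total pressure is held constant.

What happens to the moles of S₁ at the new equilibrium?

increases

Adding inert gas at constant total pressure expands the volume and lowers every reacting partial pressure. With Δn_gas = 3 − 0 = +3, Q moves away from K toward the side with fewer gas moles, so the system shifts toward the side with more gas moles — to the right.
The net shift is to the right. S₁ is a product, so its amount increases.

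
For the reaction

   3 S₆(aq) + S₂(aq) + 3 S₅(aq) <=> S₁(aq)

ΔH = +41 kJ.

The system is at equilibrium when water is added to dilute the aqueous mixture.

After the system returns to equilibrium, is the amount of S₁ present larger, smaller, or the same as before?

decreases

Dilution lowers every aqueous concentration by the same factor. Δn_aq = 1 − 7 = -6, so the system shifts toward the side with more dissolved moles — to the left.
The net shift is to the left. S₁ is a product, so its amount decreases.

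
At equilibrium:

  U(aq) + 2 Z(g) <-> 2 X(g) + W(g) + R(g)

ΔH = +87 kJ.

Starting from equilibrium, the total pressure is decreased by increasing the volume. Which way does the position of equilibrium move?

Gas moles: reactants 2, products 4 (Δn_gas = +2). Expansion shifts the system toward the side with more moles of gas — to the right.

right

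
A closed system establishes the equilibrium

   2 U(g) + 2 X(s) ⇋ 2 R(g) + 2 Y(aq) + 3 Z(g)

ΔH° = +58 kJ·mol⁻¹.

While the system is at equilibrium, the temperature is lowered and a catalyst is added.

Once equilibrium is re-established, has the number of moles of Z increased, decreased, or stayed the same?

The forward reaction is endothermic. Lowering T favours the exothermic direction — shift to the left.
A catalyst speeds both forward and reverse rates equally; it changes neither Q nor K — no shift from this change.
The net shift is to the left. Z is a product, so its amount decreases.

decreases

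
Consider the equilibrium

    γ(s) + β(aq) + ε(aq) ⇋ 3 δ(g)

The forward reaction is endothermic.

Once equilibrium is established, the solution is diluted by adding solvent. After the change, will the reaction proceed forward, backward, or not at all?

left

Dilution lowers every aqueous concentration by the same factor. Δn_aq = 0 − 2 = -2, so the system shifts toward the side with more dissolved moles — to the left.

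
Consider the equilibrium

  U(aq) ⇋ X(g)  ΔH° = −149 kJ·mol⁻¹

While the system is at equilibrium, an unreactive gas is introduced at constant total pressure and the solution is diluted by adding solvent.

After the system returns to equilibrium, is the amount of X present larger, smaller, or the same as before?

Adding inert gas at constant total pressure expands the volume and lowers every reacting partial pressure. With Δn_gas = 1 − 0 = +1, Q moves away from K toward the side with fewer gas moles, so the system shifts toward the side with more gas moles — to the right.
Dilution lowers every aqueous concentration by the same factor. Δn_aq = 0 − 1 = -1, so the system shifts toward the side with more dissolved moles — to the left.
The two effects oppose each other, so the net shift — and hence the change in X — cannot be determined from the given information.

cannot be determined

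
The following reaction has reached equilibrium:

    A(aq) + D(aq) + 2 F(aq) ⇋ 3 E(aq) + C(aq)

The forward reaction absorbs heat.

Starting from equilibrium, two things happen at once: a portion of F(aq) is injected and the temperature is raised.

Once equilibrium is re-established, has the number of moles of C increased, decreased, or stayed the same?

Adding F (aq), a reactant, drives the reaction to the right.
The forward reaction is endothermic. Raising T favours the endothermic direction — shift to the right.
The net shift is to the right. C is a product, so its amount increases.

increases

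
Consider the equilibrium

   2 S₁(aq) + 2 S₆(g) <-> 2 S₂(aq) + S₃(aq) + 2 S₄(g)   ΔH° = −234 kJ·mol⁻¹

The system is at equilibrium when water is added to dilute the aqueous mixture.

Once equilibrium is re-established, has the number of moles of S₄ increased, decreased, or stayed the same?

increases

Dilution lowers every aqueous concentration by the same factor. Δn_aq = 3 − 2 = +1, so the system shifts toward the side with more dissolved moles — to the right.
The net shift is to the right. S₄ is a product, so its amount increases.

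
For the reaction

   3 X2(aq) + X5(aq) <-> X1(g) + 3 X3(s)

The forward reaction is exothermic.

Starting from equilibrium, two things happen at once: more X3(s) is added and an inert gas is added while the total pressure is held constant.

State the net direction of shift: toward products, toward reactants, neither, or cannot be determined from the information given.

right

X3 is a pure solid; its activity is 1 regardless of amount, so Q is unaffected — no shift from this change.
Adding inert gas at constant total pressure expands the volume and lowers every reacting partial pressure. With Δn_gas = 1 − 0 = +1, Q moves away from K toward the side with fewer gas moles, so the system shifts toward the side with more gas moles — to the right.
Only the nonzero effect(s) matter; the net shift is to the right.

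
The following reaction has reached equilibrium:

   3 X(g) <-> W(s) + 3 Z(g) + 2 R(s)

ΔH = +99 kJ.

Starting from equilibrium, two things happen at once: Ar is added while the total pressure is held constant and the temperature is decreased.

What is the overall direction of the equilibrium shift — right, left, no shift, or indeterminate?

Adding inert gas at constant total pressure expands the volume, scaling every reacting partial pressure by the same factor. Δn_gas = 3 − 3 = 0, so Q is unchanged — no shift.
The forward reaction is endothermic. Lowering T favours the exothermic direction — shift to the left.
Only the nonzero effect(s) matter; the net shift is to the left.

left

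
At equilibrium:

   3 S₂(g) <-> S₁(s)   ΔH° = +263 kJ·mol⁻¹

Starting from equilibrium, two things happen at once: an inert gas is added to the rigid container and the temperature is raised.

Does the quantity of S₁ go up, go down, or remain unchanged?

At constant volume, adding an inert gas leaves every reacting species' partial pressure unchanged, so Q is unchanged — no shift from this change.
The forward reaction is endothermic. Raising T favours the endothermic direction — shift to the right.
The net shift is to the right. S₁ is a product, so its amount increases.

increases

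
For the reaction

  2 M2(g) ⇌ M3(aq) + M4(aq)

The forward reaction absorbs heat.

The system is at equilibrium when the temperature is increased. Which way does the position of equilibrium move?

The forward reaction is endothermic. Raising T favours the endothermic direction — shift to the right.

right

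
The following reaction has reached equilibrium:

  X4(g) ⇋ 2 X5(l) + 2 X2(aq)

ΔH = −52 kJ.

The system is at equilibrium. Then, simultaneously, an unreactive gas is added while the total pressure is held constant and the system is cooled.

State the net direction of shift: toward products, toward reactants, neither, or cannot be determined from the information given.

cannot be determined

Adding inert gas at constant total pressure expands the volume and lowers every reacting partial pressure. With Δn_gas = 0 − 1 = -1, Q moves away from K toward the side with fewer gas moles, so the system shifts toward the side with more gas moles — to the left.
The forward reaction is exothermic. Lowering T favours the exothermic direction — shift to the right.
The individual effects push in opposite directions; without quantitative information the net direction cannot be determined.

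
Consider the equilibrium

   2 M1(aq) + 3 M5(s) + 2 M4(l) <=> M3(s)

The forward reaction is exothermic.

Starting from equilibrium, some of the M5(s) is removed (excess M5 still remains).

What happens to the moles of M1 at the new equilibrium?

M5 is a pure solid; its activity is 1 regardless of amount, so Q is unaffected — no shift from this change.
No net shift occurs, so the amount of M1 is unchanged.

unchanged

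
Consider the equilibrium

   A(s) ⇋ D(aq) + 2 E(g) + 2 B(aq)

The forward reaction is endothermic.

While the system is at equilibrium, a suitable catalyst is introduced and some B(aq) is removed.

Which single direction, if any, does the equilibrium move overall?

right

A catalyst speeds both forward and reverse rates equally; it changes neither Q nor K — no shift from this change.
Removing B (aq), a product, drives the reaction to the right.
Only the nonzero effect(s) matter; the net shift is to the right.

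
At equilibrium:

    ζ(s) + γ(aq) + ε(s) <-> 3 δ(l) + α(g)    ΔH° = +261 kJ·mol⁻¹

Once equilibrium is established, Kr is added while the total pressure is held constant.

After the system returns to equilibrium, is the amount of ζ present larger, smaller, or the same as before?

decreases

Adding inert gas at constant total pressure expands the volume and lowers every reacting partial pressure. With Δn_gas = 1 − 0 = +1, Q moves away from K toward the side with fewer gas moles, so the system shifts toward the side with more gas moles — to the right.
The net shift is to the right. ζ is a reactant, so its amount decreases.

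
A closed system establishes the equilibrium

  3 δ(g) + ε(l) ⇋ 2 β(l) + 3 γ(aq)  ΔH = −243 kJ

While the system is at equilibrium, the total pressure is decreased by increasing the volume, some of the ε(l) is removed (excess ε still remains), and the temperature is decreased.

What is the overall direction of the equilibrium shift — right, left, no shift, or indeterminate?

Gas moles: reactants 3, products 0 (Δn_gas = -3). Expansion shifts the system toward the side with more moles of gas — to the left.
ε is a pure liquid; its activity is 1 regardless of amount, so Q is unaffected — no shift from this change.
The forward reaction is exothermic. Lowering T favours the exothermic direction — shift to the right.
The individual effects push in opposite directions; without quantitative information the net direction cannot be determined.

cannot be determined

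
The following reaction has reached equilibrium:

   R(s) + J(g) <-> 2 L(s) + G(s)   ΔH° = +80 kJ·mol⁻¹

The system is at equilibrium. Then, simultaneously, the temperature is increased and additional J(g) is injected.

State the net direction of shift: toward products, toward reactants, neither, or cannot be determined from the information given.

The forward reaction is endothermic. Raising T favours the endothermic direction — shift to the right.
Adding J (g), a reactant, drives the reaction to the right.
All effects act in the same direction — net shift to the right.

right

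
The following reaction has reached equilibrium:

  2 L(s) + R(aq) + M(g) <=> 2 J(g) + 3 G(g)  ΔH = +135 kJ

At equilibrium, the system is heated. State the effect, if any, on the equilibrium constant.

increases

K depends on temperature via the van 't Hoff relation. The forward reaction is endothermic, so raising T increases K.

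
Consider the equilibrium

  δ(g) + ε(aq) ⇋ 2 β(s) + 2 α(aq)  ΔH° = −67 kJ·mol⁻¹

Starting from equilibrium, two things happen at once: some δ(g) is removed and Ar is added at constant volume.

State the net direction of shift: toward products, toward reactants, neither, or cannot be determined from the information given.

Removing δ (g), a reactant, drives the reaction to the left.
At constant volume, adding an inert gas leaves every reacting species' partial pressure unchanged, so Q is unchanged — no shift from this change.
Only the nonzero effect(s) matter; the net shift is to the left.

left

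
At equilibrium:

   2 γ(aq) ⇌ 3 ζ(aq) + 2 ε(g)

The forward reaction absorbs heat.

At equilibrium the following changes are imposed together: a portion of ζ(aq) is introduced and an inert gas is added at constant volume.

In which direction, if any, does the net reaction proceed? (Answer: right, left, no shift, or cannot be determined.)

left

Adding ζ (aq), a product, drives the reaction to the left.
At constant volume, adding an inert gas leaves every reacting species' partial pressure unchanged, so Q is unchanged — no shift from this change.
Only the nonzero effect(s) matter; the net shift is to the left.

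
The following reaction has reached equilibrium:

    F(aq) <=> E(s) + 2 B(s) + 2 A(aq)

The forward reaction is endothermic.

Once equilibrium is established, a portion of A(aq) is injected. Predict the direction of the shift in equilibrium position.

Adding A (aq), a product, drives the reaction to the left.

left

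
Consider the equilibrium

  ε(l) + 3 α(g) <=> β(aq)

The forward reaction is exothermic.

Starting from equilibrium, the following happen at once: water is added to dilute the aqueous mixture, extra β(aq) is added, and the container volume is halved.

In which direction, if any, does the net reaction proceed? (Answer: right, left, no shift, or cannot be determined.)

Dilution lowers every aqueous concentration by the same factor. Δn_aq = 1 − 0 = +1, so the system shifts toward the side with more dissolved moles — to the right.
Adding β (aq), a product, drives the reaction to the left.
Gas moles: reactants 3, products 0 (Δn_gas = -3). Compression shifts the system toward the side with fewer moles of gas — to the right.
The individual effects push in opposite directions; without quantitative information the net direction cannot be determined.

cannot be determined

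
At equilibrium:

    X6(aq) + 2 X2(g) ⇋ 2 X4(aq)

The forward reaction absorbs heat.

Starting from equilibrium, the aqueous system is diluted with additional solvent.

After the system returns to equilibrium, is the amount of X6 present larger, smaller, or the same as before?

Dilution lowers every aqueous concentration by the same factor. Δn_aq = 2 − 1 = +1, so the system shifts toward the side with more dissolved moles — to the right.
The net shift is to the right. X6 is a reactant, so its amount decreases.

decreases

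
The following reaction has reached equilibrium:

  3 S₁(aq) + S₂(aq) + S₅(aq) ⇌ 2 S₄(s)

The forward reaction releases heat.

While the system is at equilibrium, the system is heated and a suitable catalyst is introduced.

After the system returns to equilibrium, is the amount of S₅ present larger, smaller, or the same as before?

increases

The forward reaction is exothermic. Raising T favours the endothermic direction — shift to the left.
A catalyst speeds both forward and reverse rates equally; it changes neither Q nor K — no shift from this change.
The net shift is to the left. S₅ is a reactant, so its amount increases.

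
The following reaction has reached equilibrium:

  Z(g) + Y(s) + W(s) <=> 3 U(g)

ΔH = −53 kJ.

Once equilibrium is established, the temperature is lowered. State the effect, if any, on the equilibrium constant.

K depends on temperature via the van 't Hoff relation. The forward reaction is exothermic, so lowering T increases K.

increases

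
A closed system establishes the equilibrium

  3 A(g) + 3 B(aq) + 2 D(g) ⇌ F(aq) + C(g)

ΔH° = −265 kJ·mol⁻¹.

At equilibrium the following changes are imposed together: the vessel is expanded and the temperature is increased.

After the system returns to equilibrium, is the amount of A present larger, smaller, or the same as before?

increases

Gas moles: reactants 5, products 1 (Δn_gas = -4). Expansion shifts the system toward the side with more moles of gas — to the left.
The forward reaction is exothermic. Raising T favours the endothermic direction — shift to the left.
The net shift is to the left. A is a reactant, so its amount increases.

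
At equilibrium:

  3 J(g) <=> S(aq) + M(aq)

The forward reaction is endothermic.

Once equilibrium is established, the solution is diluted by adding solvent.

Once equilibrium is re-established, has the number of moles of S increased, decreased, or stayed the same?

increases

Dilution lowers every aqueous concentration by the same factor. Δn_aq = 2 − 0 = +2, so the system shifts toward the side with more dissolved moles — to the right.
The net shift is to the right. S is a product, so its amount increases.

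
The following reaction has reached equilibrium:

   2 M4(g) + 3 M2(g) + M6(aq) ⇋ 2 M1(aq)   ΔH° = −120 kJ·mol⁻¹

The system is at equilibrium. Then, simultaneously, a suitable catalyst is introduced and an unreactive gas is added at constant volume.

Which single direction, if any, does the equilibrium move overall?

A catalyst speeds both forward and reverse rates equally; it changes neither Q nor K — no shift from this change.
At constant volume, adding an inert gas leaves every reacting species' partial pressure unchanged, so Q is unchanged — no shift from this change.
None of the changes alters Q relative to K, so there is no net shift.

no shift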